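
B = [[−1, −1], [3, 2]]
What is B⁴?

[[1, 1], [−3, −2]]

B² = [[−2, −1], [3, 1]]
B³ = [[−1, 0], [0, −1]]
B⁴ = [[1, 1], [−3, −2]]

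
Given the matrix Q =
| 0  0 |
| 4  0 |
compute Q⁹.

[[0, 0], [0, 0]]

Q is strictly triangular, hence nilpotent: Q² = 0, so Q⁹ = 0.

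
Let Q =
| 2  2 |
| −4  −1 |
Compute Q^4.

[[8, −22], [44, 41]]

Q^2 = [[−4, 2], [−4, −7]]
Q^3 = [[−16, −10], [20, −1]]
Q^4 = [[8, −22], [44, 41]]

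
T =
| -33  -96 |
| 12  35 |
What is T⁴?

tr T = 2 and det T = -3, so the characteristic polynomial is λ² − (2)λ + (-3) with roots -1 and 3.
Eigenvectors give P = [[-3, -8], [1, 3]] with P⁻¹ = [[-3, -8], [1, 3]], and T = P·diag(-1, 3)·P⁻¹.
Then T⁴ = P·diag(1, 81)·P⁻¹ = [[-3, -648], [1, 243]] · [[-3, -8], [1, 3]] = [[-639, -1920], [240, 721]].

[[-639, -1920], [240, 721]]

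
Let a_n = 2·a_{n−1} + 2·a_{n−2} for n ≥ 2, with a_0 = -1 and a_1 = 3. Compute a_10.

15168

With companion matrix Q = [[2, 2], [1, 0]], [a_n, a_{n−1}]ᵀ = Q·[a_{n−1}, a_{n−2}]ᵀ, so [a_10, a_9]ᵀ = Q^9·[a_1, a_0]ᵀ.
Q^9 = [[6688, 4896], [2448, 1792]], giving [a_10, a_9]ᵀ = [[15168], [5552]].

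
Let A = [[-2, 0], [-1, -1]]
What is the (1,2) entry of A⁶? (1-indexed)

0

tr A = -3 and det A = 2, so the characteristic polynomial is λ² − (-3)λ + (2) with roots -1 and -2.
Eigenvectors give P = [[0, 1], [-1, 1]] with P⁻¹ = [[1, -1], [1, 0]], and A = P·diag(-1, -2)·P⁻¹.
Then A⁶ = P·diag(1, 64)·P⁻¹ = [[0, 64], [-1, 64]] · [[1, -1], [1, 0]] = [[64, 0], [63, 1]].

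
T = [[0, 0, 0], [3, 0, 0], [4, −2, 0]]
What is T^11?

T is strictly triangular, hence nilpotent: T^3 = 0, so T^11 = 0.

[[0, 0, 0], [0, 0, 0], [0, 0, 0]]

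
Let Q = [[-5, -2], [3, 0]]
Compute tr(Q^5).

tr Q = -5 and det Q = 6, so the characteristic polynomial is λ² − (-5)λ + (6) with roots -2 and -3.
Eigenvectors give P = [[-2, 1], [3, -1]] with P⁻¹ = [[1, 1], [3, 2]], and Q = P·diag(-2, -3)·P⁻¹.
Then Q^5 = P·diag(-32, -243)·P⁻¹ = [[64, -243], [-96, 243]] · [[1, 1], [3, 2]] = [[-665, -422], [633, 390]].

-275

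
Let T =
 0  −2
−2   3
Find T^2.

[[4, −6], [−6, 13]]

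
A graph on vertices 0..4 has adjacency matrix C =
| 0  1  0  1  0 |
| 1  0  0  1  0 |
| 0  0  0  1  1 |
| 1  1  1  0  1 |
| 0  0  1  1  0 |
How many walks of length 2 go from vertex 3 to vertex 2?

1

The number of length-2 walks from vertex 3 to vertex 2 is entry (3,2) of C^2, where C is the adjacency matrix.
C^2 = [[2, 1, 1, 1, 1], [1, 2, 1, 1, 1], [1, 1, 2, 1, 1], [1, 1, 1, 4, 1], [1, 1, 1, 1, 2]]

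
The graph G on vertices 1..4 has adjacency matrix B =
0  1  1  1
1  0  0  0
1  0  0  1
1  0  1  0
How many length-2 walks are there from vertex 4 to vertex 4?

The number of length-2 walks from vertex 4 to vertex 4 is entry (4,4) of B², where B is the adjacency matrix.
B² = [[3, 0, 1, 1], [0, 1, 1, 1], [1, 1, 2, 1], [1, 1, 1, 2]]

2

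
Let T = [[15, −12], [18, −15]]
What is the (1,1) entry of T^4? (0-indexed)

tr T = 0 and det T = −9, so the characteristic polynomial is λ² − (0)λ + (−9) with roots −3 and 3.
Eigenvectors give P = [[2, 1], [3, 1]] with P⁻¹ = [[−1, 1], [3, −2]], and T = P·diag(−3, 3)·P⁻¹.
Then T^4 = P·diag(81, 81)·P⁻¹ = [[162, 81], [243, 81]] · [[−1, 1], [3, −2]] = [[81, 0], [0, 81]].

81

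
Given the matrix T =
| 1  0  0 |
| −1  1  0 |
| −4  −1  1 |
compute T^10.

[[1, 0, 0], [−10, 1, 0], [5, −10, 1]]

T = I + N where N = [[0, 0, 0], [−1, 0, 0], [−4, −1, 0]] is strictly lower-triangular, so N^3 = 0.
(I + N)^10 = I + 10·N + 45·N^2 = [[1, 0, 0], [−10, 1, 0], [5, −10, 1]].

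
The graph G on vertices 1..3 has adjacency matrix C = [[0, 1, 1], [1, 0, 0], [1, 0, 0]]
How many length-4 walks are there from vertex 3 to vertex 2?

The number of length-4 walks from vertex 3 to vertex 2 is entry (3,2) of C^4, where C is the adjacency matrix.
C^2 = [[2, 0, 0], [0, 1, 1], [0, 1, 1]]
C^3 = [[0, 2, 2], [2, 0, 0], [2, 0, 0]]
C^4 = [[4, 0, 0], [0, 2, 2], [0, 2, 2]]

2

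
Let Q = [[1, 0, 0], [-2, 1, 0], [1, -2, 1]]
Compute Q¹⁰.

[[1, 0, 0], [-20, 1, 0], [190, -20, 1]]

Q = I + N where N = [[0, 0, 0], [-2, 0, 0], [1, -2, 0]] is strictly lower-triangular, so N³ = 0.
(I + N)¹⁰ = I + 10·N + 45·N² = [[1, 0, 0], [-20, 1, 0], [190, -20, 1]].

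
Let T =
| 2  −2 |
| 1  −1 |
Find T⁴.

[[2, −2], [1, −1]]

T² = T (a projection; rank 1, trace 1), so T⁴ = T.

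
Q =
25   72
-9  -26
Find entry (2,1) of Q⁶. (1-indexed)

tr Q = -1 and det Q = -2, so the characteristic polynomial is λ² − (-1)λ + (-2) with roots -2 and 1.
Eigenvectors give P = [[-8, -3], [3, 1]] with P⁻¹ = [[1, 3], [-3, -8]], and Q = P·diag(-2, 1)·P⁻¹.
Then Q⁶ = P·diag(64, 1)·P⁻¹ = [[-512, -3], [192, 1]] · [[1, 3], [-3, -8]] = [[-503, -1512], [189, 568]].

189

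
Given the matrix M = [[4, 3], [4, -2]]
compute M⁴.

M² = [[28, 6], [8, 16]]
M³ = [[136, 72], [96, -8]]
M⁴ = [[832, 264], [352, 304]]

[[832, 264], [352, 304]]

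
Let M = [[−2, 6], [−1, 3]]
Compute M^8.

M² = M (a projection; rank 1, trace 1), so M^8 = M.

[[−2, 6], [−1, 3]]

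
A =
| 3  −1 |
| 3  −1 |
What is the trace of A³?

8

A² = [[6, −2], [6, −2]]
A³ = [[12, −4], [12, −4]]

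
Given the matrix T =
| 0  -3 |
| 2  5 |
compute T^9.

[[-37830, -57513], [38342, 58025]]

tr T = 5 and det T = 6, so the characteristic polynomial is λ² − (5)λ + (6) with roots 3 and 2.
Eigenvectors give P = [[-1, 3], [1, -2]] with P⁻¹ = [[2, 3], [1, 1]], and T = P·diag(3, 2)·P⁻¹.
Then T^9 = P·diag(19683, 512)·P⁻¹ = [[-19683, 1536], [19683, -1024]] · [[2, 3], [1, 1]] = [[-37830, -57513], [38342, 58025]].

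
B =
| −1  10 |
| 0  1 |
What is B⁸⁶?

B² = I (check: tr B = 0 and det B = −1), so B⁸⁶ = I since 86 is even.

[[1, 0], [0, 1]]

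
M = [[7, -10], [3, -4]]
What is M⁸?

[[1531, -2550], [765, -1274]]

tr M = 3 and det M = 2, so the characteristic polynomial is λ² − (3)λ + (2) with roots 2 and 1.
Eigenvectors give P = [[-2, 5], [-1, 3]] with P⁻¹ = [[-3, 5], [-1, 2]], and M = P·diag(2, 1)·P⁻¹.
Then M⁸ = P·diag(256, 1)·P⁻¹ = [[-512, 5], [-256, 3]] · [[-3, 5], [-1, 2]] = [[1531, -2550], [765, -1274]].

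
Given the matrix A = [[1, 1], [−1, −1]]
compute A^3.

[[0, 0], [0, 0]]

A^2 = [[0, 0], [0, 0]]
A^3 = [[0, 0], [0, 0]]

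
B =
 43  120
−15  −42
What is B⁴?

[[601, 1560], [−195, −504]]

tr B = 1 and det B = −6, so the characteristic polynomial is λ² − (1)λ + (−6) with roots 3 and −2.
Eigenvectors give P = [[3, 8], [−1, −3]] with P⁻¹ = [[3, 8], [−1, −3]], and B = P·diag(3, −2)·P⁻¹.
Then B⁴ = P·diag(81, 16)·P⁻¹ = [[243, 128], [−81, −48]] · [[3, 8], [−1, −3]] = [[601, 1560], [−195, −504]].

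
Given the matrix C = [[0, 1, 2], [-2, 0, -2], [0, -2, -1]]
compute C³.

C² = [[-2, -4, -4], [0, 2, -2], [4, 2, 5]]
C³ = [[8, 6, 8], [-4, 4, -2], [-4, -6, -1]]

[[8, 6, 8], [-4, 4, -2], [-4, -6, -1]]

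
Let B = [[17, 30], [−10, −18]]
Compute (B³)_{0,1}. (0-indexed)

210

tr B = −1 and det B = −6, so the characteristic polynomial is λ² − (−1)λ + (−6) with roots −3 and 2.
Eigenvectors give P = [[−3, −2], [2, 1]] with P⁻¹ = [[1, 2], [−2, −3]], and B = P·diag(−3, 2)·P⁻¹.
Then B³ = P·diag(−27, 8)·P⁻¹ = [[81, −16], [−54, 8]] · [[1, 2], [−2, −3]] = [[113, 210], [−70, −132]].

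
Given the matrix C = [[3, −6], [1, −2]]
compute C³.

C² = C (a projection; rank 1, trace 1), so C³ = C.

[[3, −6], [1, −2]]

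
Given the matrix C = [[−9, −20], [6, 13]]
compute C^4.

[[−399, −800], [240, 481]]

tr C = 4 and det C = 3, so the characteristic polynomial is λ² − (4)λ + (3) with roots 1 and 3.
Eigenvectors give P = [[−2, −5], [1, 3]] with P⁻¹ = [[−3, −5], [1, 2]], and C = P·diag(1, 3)·P⁻¹.
Then C^4 = P·diag(1, 81)·P⁻¹ = [[−2, −405], [1, 243]] · [[−3, −5], [1, 2]] = [[−399, −800], [240, 481]].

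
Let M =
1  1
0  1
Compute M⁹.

M = I + N where N = [[0, 1], [0, 0]] is strictly upper-triangular, so N² = 0.
(I + N)⁹ = I + 9·N = [[1, 9], [0, 1]].

[[1, 9], [0, 1]]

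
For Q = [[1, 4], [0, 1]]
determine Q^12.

Q = I + N where N = [[0, 4], [0, 0]] is strictly upper-triangular, so N^2 = 0.
(I + N)^12 = I + 12·N = [[1, 48], [0, 1]].

[[1, 48], [0, 1]]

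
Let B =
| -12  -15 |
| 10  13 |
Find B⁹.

[[-40902, -60585], [40390, 60073]]

tr B = 1 and det B = -6, so the characteristic polynomial is λ² − (1)λ + (-6) with roots -2 and 3.
Eigenvectors give P = [[-3, 1], [2, -1]] with P⁻¹ = [[-1, -1], [-2, -3]], and B = P·diag(-2, 3)·P⁻¹.
Then B⁹ = P·diag(-512, 19683)·P⁻¹ = [[1536, 19683], [-1024, -19683]] · [[-1, -1], [-2, -3]] = [[-40902, -60585], [40390, 60073]].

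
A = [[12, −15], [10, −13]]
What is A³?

tr A = −1 and det A = −6, so the characteristic polynomial is λ² − (−1)λ + (−6) with roots 2 and −3.
Eigenvectors give P = [[3, 1], [2, 1]] with P⁻¹ = [[1, −1], [−2, 3]], and A = P·diag(2, −3)·P⁻¹.
Then A³ = P·diag(8, −27)·P⁻¹ = [[24, −27], [16, −27]] · [[1, −1], [−2, 3]] = [[78, −105], [70, −97]].

[[78, −105], [70, −97]]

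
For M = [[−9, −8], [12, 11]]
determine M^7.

tr M = 2 and det M = −3, so the characteristic polynomial is λ² − (2)λ + (−3) with roots −1 and 3.
Eigenvectors give P = [[−1, −2], [1, 3]] with P⁻¹ = [[−3, −2], [1, 1]], and M = P·diag(−1, 3)·P⁻¹.
Then M^7 = P·diag(−1, 2187)·P⁻¹ = [[1, −4374], [−1, 6561]] · [[−3, −2], [1, 1]] = [[−4377, −4376], [6564, 6563]].

[[−4377, −4376], [6564, 6563]]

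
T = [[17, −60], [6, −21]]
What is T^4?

tr T = −4 and det T = 3, so the characteristic polynomial is λ² − (−4)λ + (3) with roots −3 and −1.
Eigenvectors give P = [[3, 10], [1, 3]] with P⁻¹ = [[−3, 10], [1, −3]], and T = P·diag(−3, −1)·P⁻¹.
Then T^4 = P·diag(81, 1)·P⁻¹ = [[243, 10], [81, 3]] · [[−3, 10], [1, −3]] = [[−719, 2400], [−240, 801]].

[[−719, 2400], [−240, 801]]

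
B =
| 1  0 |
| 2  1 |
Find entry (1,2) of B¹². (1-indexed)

0

B = I + N where N = [[0, 0], [2, 0]] is strictly lower-triangular, so N² = 0.
(I + N)¹² = I + 12·N = [[1, 0], [24, 1]].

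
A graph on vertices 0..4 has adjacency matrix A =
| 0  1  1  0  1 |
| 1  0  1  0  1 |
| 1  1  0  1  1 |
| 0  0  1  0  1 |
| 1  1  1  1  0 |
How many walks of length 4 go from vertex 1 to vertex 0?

The number of length-4 walks from vertex 1 to vertex 0 is entry (1,0) of A⁴, where A is the adjacency matrix.
A² = [[3, 2, 2, 2, 2], [2, 3, 2, 2, 2], [2, 2, 4, 1, 3], [2, 2, 1, 2, 1], [2, 2, 3, 1, 4]]
A³ = [[6, 7, 9, 4, 9], [7, 6, 9, 4, 9], [9, 9, 8, 7, 9], [4, 4, 7, 2, 7], [9, 9, 9, 7, 8]]
A⁴ = [[25, 24, 26, 18, 26], [24, 25, 26, 18, 26], [26, 26, 34, 17, 33], [18, 18, 17, 14, 17], [26, 26, 33, 17, 34]]

24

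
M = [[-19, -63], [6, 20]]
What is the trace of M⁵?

tr M = 1 and det M = -2, so the characteristic polynomial is λ² − (1)λ + (-2) with roots -1 and 2.
Eigenvectors give P = [[-7, -3], [2, 1]] with P⁻¹ = [[-1, -3], [2, 7]], and M = P·diag(-1, 2)·P⁻¹.
Then M⁵ = P·diag(-1, 32)·P⁻¹ = [[7, -96], [-2, 32]] · [[-1, -3], [2, 7]] = [[-199, -693], [66, 230]].

31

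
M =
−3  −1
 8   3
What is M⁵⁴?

[[1, 0], [0, 1]]

M² = I (check: tr M = 0 and det M = −1), so M⁵⁴ = I since 54 is even.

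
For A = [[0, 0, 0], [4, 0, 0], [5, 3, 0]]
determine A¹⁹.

A is strictly triangular, hence nilpotent: A³ = 0, so A¹⁹ = 0.

[[0, 0, 0], [0, 0, 0], [0, 0, 0]]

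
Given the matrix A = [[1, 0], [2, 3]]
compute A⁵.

tr A = 4 and det A = 3, so the characteristic polynomial is λ² − (4)λ + (3) with roots 3 and 1.
Eigenvectors give P = [[0, -1], [1, 1]] with P⁻¹ = [[1, 1], [-1, 0]], and A = P·diag(3, 1)·P⁻¹.
Then A⁵ = P·diag(243, 1)·P⁻¹ = [[0, -1], [243, 1]] · [[1, 1], [-1, 0]] = [[1, 0], [242, 243]].

[[1, 0], [242, 243]]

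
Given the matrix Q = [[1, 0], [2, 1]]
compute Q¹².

Q = I + N where N = [[0, 0], [2, 0]] is strictly lower-triangular, so N² = 0.
(I + N)¹² = I + 12·N = [[1, 0], [24, 1]].

[[1, 0], [24, 1]]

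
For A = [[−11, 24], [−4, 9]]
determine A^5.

[[−731, 1464], [−244, 489]]

tr A = −2 and det A = −3, so the characteristic polynomial is λ² − (−2)λ + (−3) with roots −3 and 1.
Eigenvectors give P = [[−3, −2], [−1, −1]] with P⁻¹ = [[−1, 2], [1, −3]], and A = P·diag(−3, 1)·P⁻¹.
Then A^5 = P·diag(−243, 1)·P⁻¹ = [[729, −2], [243, −1]] · [[−1, 2], [1, −3]] = [[−731, 1464], [−244, 489]].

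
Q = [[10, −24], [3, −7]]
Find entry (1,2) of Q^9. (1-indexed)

−12264

tr Q = 3 and det Q = 2, so the characteristic polynomial is λ² − (3)λ + (2) with roots 1 and 2.
Eigenvectors give P = [[8, −3], [3, −1]] with P⁻¹ = [[−1, 3], [−3, 8]], and Q = P·diag(1, 2)·P⁻¹.
Then Q^9 = P·diag(1, 512)·P⁻¹ = [[8, −1536], [3, −512]] · [[−1, 3], [−3, 8]] = [[4600, −12264], [1533, −4087]].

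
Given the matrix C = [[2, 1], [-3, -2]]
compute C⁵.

C² = I (check: tr C = 0 and det C = -1), so C⁵ = C since 5 is odd.

[[2, 1], [-3, -2]]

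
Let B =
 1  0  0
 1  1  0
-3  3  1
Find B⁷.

B = I + N where N = [[0, 0, 0], [1, 0, 0], [-3, 3, 0]] is strictly lower-triangular, so N³ = 0.
(I + N)⁷ = I + 7·N + 21·N² = [[1, 0, 0], [7, 1, 0], [42, 21, 1]].

[[1, 0, 0], [7, 1, 0], [42, 21, 1]]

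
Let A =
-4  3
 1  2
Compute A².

[[19, -6], [-2, 7]]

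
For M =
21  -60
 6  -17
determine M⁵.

tr M = 4 and det M = 3, so the characteristic polynomial is λ² − (4)λ + (3) with roots 3 and 1.
Eigenvectors give P = [[10, 3], [3, 1]] with P⁻¹ = [[1, -3], [-3, 10]], and M = P·diag(3, 1)·P⁻¹.
Then M⁵ = P·diag(243, 1)·P⁻¹ = [[2430, 3], [729, 1]] · [[1, -3], [-3, 10]] = [[2421, -7260], [726, -2177]].

[[2421, -7260], [726, -2177]]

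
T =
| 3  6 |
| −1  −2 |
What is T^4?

T² = T (a projection; rank 1, trace 1), so T^4 = T.

[[3, 6], [−1, −2]]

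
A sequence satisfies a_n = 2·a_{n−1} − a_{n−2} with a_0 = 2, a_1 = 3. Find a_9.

11

With companion matrix Q = [[2, −1], [1, 0]], [a_n, a_{n−1}]ᵀ = Q·[a_{n−1}, a_{n−2}]ᵀ, so [a_9, a_8]ᵀ = Q^8·[a_1, a_0]ᵀ.
Q^8 = [[9, −8], [8, −7]], giving [a_9, a_8]ᵀ = [[11], [10]].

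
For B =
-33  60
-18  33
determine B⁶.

tr B = 0 and det B = -9, so the characteristic polynomial is λ² − (0)λ + (-9) with roots 3 and -3.
Eigenvectors give P = [[5, 2], [3, 1]] with P⁻¹ = [[-1, 2], [3, -5]], and B = P·diag(3, -3)·P⁻¹.
Then B⁶ = P·diag(729, 729)·P⁻¹ = [[3645, 1458], [2187, 729]] · [[-1, 2], [3, -5]] = [[729, 0], [0, 729]].

[[729, 0], [0, 729]]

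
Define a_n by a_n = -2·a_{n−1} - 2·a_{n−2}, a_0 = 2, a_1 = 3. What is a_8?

32

With companion matrix M = [[-2, -2], [1, 0]], [a_n, a_{n−1}]ᵀ = M·[a_{n−1}, a_{n−2}]ᵀ, so [a_8, a_7]ᵀ = M⁷·[a_1, a_0]ᵀ.
M⁷ = [[0, 16], [-8, -16]], giving [a_8, a_7]ᵀ = [[32], [-56]].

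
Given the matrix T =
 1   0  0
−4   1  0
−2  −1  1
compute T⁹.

T = I + N where N = [[0, 0, 0], [−4, 0, 0], [−2, −1, 0]] is strictly lower-triangular, so N³ = 0.
(I + N)⁹ = I + 9·N + 36·N² = [[1, 0, 0], [−36, 1, 0], [126, −9, 1]].

[[1, 0, 0], [−36, 1, 0], [126, −9, 1]]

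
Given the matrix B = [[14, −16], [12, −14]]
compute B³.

[[56, −64], [48, −56]]

tr B = 0 and det B = −4, so the characteristic polynomial is λ² − (0)λ + (−4) with roots 2 and −2.
Eigenvectors give P = [[4, 1], [3, 1]] with P⁻¹ = [[1, −1], [−3, 4]], and B = P·diag(2, −2)·P⁻¹.
Then B³ = P·diag(8, −8)·P⁻¹ = [[32, −8], [24, −8]] · [[1, −1], [−3, 4]] = [[56, −64], [48, −56]].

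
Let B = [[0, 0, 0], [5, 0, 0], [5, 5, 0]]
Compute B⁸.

[[0, 0, 0], [0, 0, 0], [0, 0, 0]]

B is strictly triangular, hence nilpotent: B³ = 0, so B⁸ = 0.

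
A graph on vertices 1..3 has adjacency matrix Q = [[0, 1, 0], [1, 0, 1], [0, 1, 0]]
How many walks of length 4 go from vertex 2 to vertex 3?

The number of length-4 walks from vertex 2 to vertex 3 is entry (2,3) of Q^4, where Q is the adjacency matrix.
Q^2 = [[1, 0, 1], [0, 2, 0], [1, 0, 1]]
Q^3 = [[0, 2, 0], [2, 0, 2], [0, 2, 0]]
Q^4 = [[2, 0, 2], [0, 4, 0], [2, 0, 2]]

0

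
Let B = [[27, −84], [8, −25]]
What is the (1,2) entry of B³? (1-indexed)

tr B = 2 and det B = −3, so the characteristic polynomial is λ² − (2)λ + (−3) with roots 3 and −1.
Eigenvectors give P = [[−7, −3], [−2, −1]] with P⁻¹ = [[−1, 3], [2, −7]], and B = P·diag(3, −1)·P⁻¹.
Then B³ = P·diag(27, −1)·P⁻¹ = [[−189, 3], [−54, 1]] · [[−1, 3], [2, −7]] = [[195, −588], [56, −169]].

−588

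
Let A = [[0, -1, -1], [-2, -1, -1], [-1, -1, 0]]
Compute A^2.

[[3, 2, 1], [3, 4, 3], [2, 2, 2]]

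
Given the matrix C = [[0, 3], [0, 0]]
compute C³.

C is strictly triangular, hence nilpotent: C² = 0, so C³ = 0.

[[0, 0], [0, 0]]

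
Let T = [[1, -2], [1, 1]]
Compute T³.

[[-5, -2], [1, -5]]

T² = [[-1, -4], [2, -1]]
T³ = [[-5, -2], [1, -5]]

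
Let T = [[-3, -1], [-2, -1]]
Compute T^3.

[[-41, -15], [-30, -11]]

T^2 = [[11, 4], [8, 3]]
T^3 = [[-41, -15], [-30, -11]]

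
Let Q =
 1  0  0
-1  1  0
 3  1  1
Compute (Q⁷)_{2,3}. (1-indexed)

0

Q = I + N where N = [[0, 0, 0], [-1, 0, 0], [3, 1, 0]] is strictly lower-triangular, so N³ = 0.
(I + N)⁷ = I + 7·N + 21·N² = [[1, 0, 0], [-7, 1, 0], [0, 7, 1]].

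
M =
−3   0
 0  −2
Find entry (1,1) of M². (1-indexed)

9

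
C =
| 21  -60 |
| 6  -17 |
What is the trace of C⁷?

2188

tr C = 4 and det C = 3, so the characteristic polynomial is λ² − (4)λ + (3) with roots 3 and 1.
Eigenvectors give P = [[10, 3], [3, 1]] with P⁻¹ = [[1, -3], [-3, 10]], and C = P·diag(3, 1)·P⁻¹.
Then C⁷ = P·diag(2187, 1)·P⁻¹ = [[21870, 3], [6561, 1]] · [[1, -3], [-3, 10]] = [[21861, -65580], [6558, -19673]].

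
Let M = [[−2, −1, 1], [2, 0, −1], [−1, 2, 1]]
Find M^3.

[[6, −1, −3], [−3, 5, 2], [−2, −9, 0]]

M^2 = [[1, 4, 0], [−3, −4, 1], [5, 3, −2]]
M^3 = [[6, −1, −3], [−3, 5, 2], [−2, −9, 0]]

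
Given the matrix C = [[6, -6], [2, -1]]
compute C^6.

[[2724, -3990], [1330, -1931]]

tr C = 5 and det C = 6, so the characteristic polynomial is λ² − (5)λ + (6) with roots 2 and 3.
Eigenvectors give P = [[-3, 2], [-2, 1]] with P⁻¹ = [[1, -2], [2, -3]], and C = P·diag(2, 3)·P⁻¹.
Then C^6 = P·diag(64, 729)·P⁻¹ = [[-192, 1458], [-128, 729]] · [[1, -2], [2, -3]] = [[2724, -3990], [1330, -1931]].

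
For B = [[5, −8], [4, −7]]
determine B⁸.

[[−6559, 13120], [−6560, 13121]]

tr B = −2 and det B = −3, so the characteristic polynomial is λ² − (−2)λ + (−3) with roots −3 and 1.
Eigenvectors give P = [[−1, 2], [−1, 1]] with P⁻¹ = [[1, −2], [1, −1]], and B = P·diag(−3, 1)·P⁻¹.
Then B⁸ = P·diag(6561, 1)·P⁻¹ = [[−6561, 2], [−6561, 1]] · [[1, −2], [1, −1]] = [[−6559, 13120], [−6560, 13121]].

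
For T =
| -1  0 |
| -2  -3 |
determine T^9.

[[-1, 0], [-19682, -19683]]

tr T = -4 and det T = 3, so the characteristic polynomial is λ² − (-4)λ + (3) with roots -3 and -1.
Eigenvectors give P = [[0, -1], [1, 1]] with P⁻¹ = [[1, 1], [-1, 0]], and T = P·diag(-3, -1)·P⁻¹.
Then T^9 = P·diag(-19683, -1)·P⁻¹ = [[0, 1], [-19683, -1]] · [[1, 1], [-1, 0]] = [[-1, 0], [-19682, -19683]].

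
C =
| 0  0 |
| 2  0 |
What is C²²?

C is strictly triangular, hence nilpotent: C² = 0, so C²² = 0.

[[0, 0], [0, 0]]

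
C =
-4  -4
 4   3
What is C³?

[[16, 12], [-12, -5]]

C² = [[0, 4], [-4, -7]]
C³ = [[16, 12], [-12, -5]]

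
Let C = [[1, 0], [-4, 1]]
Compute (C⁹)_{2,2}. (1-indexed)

C = I + N where N = [[0, 0], [-4, 0]] is strictly lower-triangular, so N² = 0.
(I + N)⁹ = I + 9·N = [[1, 0], [-36, 1]].

1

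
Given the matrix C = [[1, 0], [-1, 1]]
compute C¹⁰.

[[1, 0], [-10, 1]]

C = I + N where N = [[0, 0], [-1, 0]] is strictly lower-triangular, so N² = 0.
(I + N)¹⁰ = I + 10·N = [[1, 0], [-10, 1]].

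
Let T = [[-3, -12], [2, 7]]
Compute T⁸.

[[-13119, -39360], [6560, 19681]]

tr T = 4 and det T = 3, so the characteristic polynomial is λ² − (4)λ + (3) with roots 3 and 1.
Eigenvectors give P = [[2, -3], [-1, 1]] with P⁻¹ = [[-1, -3], [-1, -2]], and T = P·diag(3, 1)·P⁻¹.
Then T⁸ = P·diag(6561, 1)·P⁻¹ = [[13122, -3], [-6561, 1]] · [[-1, -3], [-1, -2]] = [[-13119, -39360], [6560, 19681]].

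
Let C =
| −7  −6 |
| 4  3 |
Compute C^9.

tr C = −4 and det C = 3, so the characteristic polynomial is λ² − (−4)λ + (3) with roots −1 and −3.
Eigenvectors give P = [[−1, 3], [1, −2]] with P⁻¹ = [[2, 3], [1, 1]], and C = P·diag(−1, −3)·P⁻¹.
Then C^9 = P·diag(−1, −19683)·P⁻¹ = [[1, −59049], [−1, 39366]] · [[2, 3], [1, 1]] = [[−59047, −59046], [39364, 39363]].

[[−59047, −59046], [39364, 39363]]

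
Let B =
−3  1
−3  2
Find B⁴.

B² = [[6, −1], [3, 1]]
B³ = [[−15, 4], [−12, 5]]
B⁴ = [[33, −7], [21, −2]]

[[33, −7], [21, −2]]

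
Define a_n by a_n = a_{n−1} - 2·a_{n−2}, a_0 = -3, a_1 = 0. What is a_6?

With companion matrix A = [[1, -2], [1, 0]], [a_n, a_{n−1}]ᵀ = A·[a_{n−1}, a_{n−2}]ᵀ, so [a_6, a_5]ᵀ = A^5·[a_1, a_0]ᵀ.
A^5 = [[5, 2], [-1, 6]], giving [a_6, a_5]ᵀ = [[-6], [-18]].

-6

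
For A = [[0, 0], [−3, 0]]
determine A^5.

[[0, 0], [0, 0]]

A is strictly triangular, hence nilpotent: A^2 = 0, so A^5 = 0.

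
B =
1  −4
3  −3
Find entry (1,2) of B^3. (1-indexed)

20

B^2 = [[−11, 8], [−6, −3]]
B^3 = [[13, 20], [−15, 33]]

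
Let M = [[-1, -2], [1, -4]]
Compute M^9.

tr M = -5 and det M = 6, so the characteristic polynomial is λ² − (-5)λ + (6) with roots -3 and -2.
Eigenvectors give P = [[-1, 2], [-1, 1]] with P⁻¹ = [[1, -2], [1, -1]], and M = P·diag(-3, -2)·P⁻¹.
Then M^9 = P·diag(-19683, -512)·P⁻¹ = [[19683, -1024], [19683, -512]] · [[1, -2], [1, -1]] = [[18659, -38342], [19171, -38854]].

[[18659, -38342], [19171, -38854]]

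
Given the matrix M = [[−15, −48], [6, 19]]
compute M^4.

[[−639, −1920], [240, 721]]

tr M = 4 and det M = 3, so the characteristic polynomial is λ² − (4)λ + (3) with roots 1 and 3.
Eigenvectors give P = [[−3, −8], [1, 3]] with P⁻¹ = [[−3, −8], [1, 3]], and M = P·diag(1, 3)·P⁻¹.
Then M^4 = P·diag(1, 81)·P⁻¹ = [[−3, −648], [1, 243]] · [[−3, −8], [1, 3]] = [[−639, −1920], [240, 721]].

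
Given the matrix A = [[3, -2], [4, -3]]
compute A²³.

[[3, -2], [4, -3]]

A² = I (check: tr A = 0 and det A = -1), so A²³ = A since 23 is odd.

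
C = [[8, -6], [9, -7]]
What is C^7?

[[386, -258], [387, -259]]

tr C = 1 and det C = -2, so the characteristic polynomial is λ² − (1)λ + (-2) with roots -1 and 2.
Eigenvectors give P = [[-2, 1], [-3, 1]] with P⁻¹ = [[1, -1], [3, -2]], and C = P·diag(-1, 2)·P⁻¹.
Then C^7 = P·diag(-1, 128)·P⁻¹ = [[2, 128], [3, 128]] · [[1, -1], [3, -2]] = [[386, -258], [387, -259]].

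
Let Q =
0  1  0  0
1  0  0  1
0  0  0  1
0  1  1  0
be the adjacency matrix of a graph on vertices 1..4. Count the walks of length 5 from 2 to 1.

5

The number of length-5 walks from vertex 2 to vertex 1 is entry (2,1) of Q^5, where Q is the adjacency matrix.
Q^2 = [[1, 0, 0, 1], [0, 2, 1, 0], [0, 1, 1, 0], [1, 0, 0, 2]]
Q^3 = [[0, 2, 1, 0], [2, 0, 0, 3], [1, 0, 0, 2], [0, 3, 2, 0]]
Q^4 = [[2, 0, 0, 3], [0, 5, 3, 0], [0, 3, 2, 0], [3, 0, 0, 5]]
Q^5 = [[0, 5, 3, 0], [5, 0, 0, 8], [3, 0, 0, 5], [0, 8, 5, 0]]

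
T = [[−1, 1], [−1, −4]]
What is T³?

[[5, 20], [−20, −55]]

T² = [[0, −5], [5, 15]]
T³ = [[5, 20], [−20, −55]]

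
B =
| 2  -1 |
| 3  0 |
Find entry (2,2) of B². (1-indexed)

-3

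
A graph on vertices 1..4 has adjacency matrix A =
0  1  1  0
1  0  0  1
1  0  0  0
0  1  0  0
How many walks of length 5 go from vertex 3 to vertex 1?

5

The number of length-5 walks from vertex 3 to vertex 1 is entry (3,1) of A⁵, where A is the adjacency matrix.
A² = [[2, 0, 0, 1], [0, 2, 1, 0], [0, 1, 1, 0], [1, 0, 0, 1]]
A³ = [[0, 3, 2, 0], [3, 0, 0, 2], [2, 0, 0, 1], [0, 2, 1, 0]]
A⁴ = [[5, 0, 0, 3], [0, 5, 3, 0], [0, 3, 2, 0], [3, 0, 0, 2]]
A⁵ = [[0, 8, 5, 0], [8, 0, 0, 5], [5, 0, 0, 3], [0, 5, 3, 0]]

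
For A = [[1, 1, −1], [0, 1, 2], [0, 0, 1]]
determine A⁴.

[[1, 4, 8], [0, 1, 8], [0, 0, 1]]

A = I + N where N = [[0, 1, −1], [0, 0, 2], [0, 0, 0]] is strictly upper-triangular, so N³ = 0.
(I + N)⁴ = I + 4·N + 6·N² = [[1, 4, 8], [0, 1, 8], [0, 0, 1]].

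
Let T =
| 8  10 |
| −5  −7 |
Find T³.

[[62, 70], [−35, −43]]

tr T = 1 and det T = −6, so the characteristic polynomial is λ² − (1)λ + (−6) with roots 3 and −2.
Eigenvectors give P = [[−2, −1], [1, 1]] with P⁻¹ = [[−1, −1], [1, 2]], and T = P·diag(3, −2)·P⁻¹.
Then T³ = P·diag(27, −8)·P⁻¹ = [[−54, 8], [27, −8]] · [[−1, −1], [1, 2]] = [[62, 70], [−35, −43]].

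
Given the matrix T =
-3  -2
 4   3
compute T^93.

T² = I (check: tr T = 0 and det T = -1), so T^93 = T since 93 is odd.

[[-3, -2], [4, 3]]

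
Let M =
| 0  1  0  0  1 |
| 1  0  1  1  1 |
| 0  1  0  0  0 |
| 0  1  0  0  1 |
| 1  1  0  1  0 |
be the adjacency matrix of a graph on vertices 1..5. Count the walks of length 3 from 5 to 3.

The number of length-3 walks from vertex 5 to vertex 3 is entry (5,3) of M^3, where M is the adjacency matrix.
M^2 = [[2, 1, 1, 2, 1], [1, 4, 0, 1, 2], [1, 0, 1, 1, 1], [2, 1, 1, 2, 1], [1, 2, 1, 1, 3]]
M^3 = [[2, 6, 1, 2, 5], [6, 4, 4, 6, 6], [1, 4, 0, 1, 2], [2, 6, 1, 2, 5], [5, 6, 2, 5, 4]]

2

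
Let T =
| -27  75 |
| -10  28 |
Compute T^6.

tr T = 1 and det T = -6, so the characteristic polynomial is λ² − (1)λ + (-6) with roots -2 and 3.
Eigenvectors give P = [[3, -5], [1, -2]] with P⁻¹ = [[2, -5], [1, -3]], and T = P·diag(-2, 3)·P⁻¹.
Then T^6 = P·diag(64, 729)·P⁻¹ = [[192, -3645], [64, -1458]] · [[2, -5], [1, -3]] = [[-3261, 9975], [-1330, 4054]].

[[-3261, 9975], [-1330, 4054]]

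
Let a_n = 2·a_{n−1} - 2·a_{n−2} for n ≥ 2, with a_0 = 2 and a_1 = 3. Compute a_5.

-12

With companion matrix T = [[2, -2], [1, 0]], [a_n, a_{n−1}]ᵀ = T·[a_{n−1}, a_{n−2}]ᵀ, so [a_5, a_4]ᵀ = T⁴·[a_1, a_0]ᵀ.
T⁴ = [[-4, 0], [0, -4]], giving [a_5, a_4]ᵀ = [[-12], [-8]].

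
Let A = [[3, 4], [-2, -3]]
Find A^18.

[[1, 0], [0, 1]]

A² = I (check: tr A = 0 and det A = -1), so A^18 = I since 18 is even.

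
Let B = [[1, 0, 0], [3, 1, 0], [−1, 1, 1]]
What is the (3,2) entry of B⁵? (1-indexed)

5

B = I + N where N = [[0, 0, 0], [3, 0, 0], [−1, 1, 0]] is strictly lower-triangular, so N³ = 0.
(I + N)⁵ = I + 5·N + 10·N² = [[1, 0, 0], [15, 1, 0], [25, 5, 1]].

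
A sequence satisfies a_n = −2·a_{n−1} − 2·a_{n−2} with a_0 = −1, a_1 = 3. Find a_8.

With companion matrix A = [[−2, −2], [1, 0]], [a_n, a_{n−1}]ᵀ = A·[a_{n−1}, a_{n−2}]ᵀ, so [a_8, a_7]ᵀ = A^7·[a_1, a_0]ᵀ.
A^7 = [[0, 16], [−8, −16]], giving [a_8, a_7]ᵀ = [[−16], [−8]].

−16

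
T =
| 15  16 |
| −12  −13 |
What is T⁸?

[[26241, 26240], [−19680, −19679]]

tr T = 2 and det T = −3, so the characteristic polynomial is λ² − (2)λ + (−3) with roots 3 and −1.
Eigenvectors give P = [[4, 1], [−3, −1]] with P⁻¹ = [[1, 1], [−3, −4]], and T = P·diag(3, −1)·P⁻¹.
Then T⁸ = P·diag(6561, 1)·P⁻¹ = [[26244, 1], [−19683, −1]] · [[1, 1], [−3, −4]] = [[26241, 26240], [−19680, −19679]].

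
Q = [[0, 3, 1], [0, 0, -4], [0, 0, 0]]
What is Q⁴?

[[0, 0, 0], [0, 0, 0], [0, 0, 0]]

Q is strictly triangular, hence nilpotent: Q³ = 0, so Q⁴ = 0.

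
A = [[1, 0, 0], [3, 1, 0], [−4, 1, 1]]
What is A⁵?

A = I + N where N = [[0, 0, 0], [3, 0, 0], [−4, 1, 0]] is strictly lower-triangular, so N³ = 0.
(I + N)⁵ = I + 5·N + 10·N² = [[1, 0, 0], [15, 1, 0], [10, 5, 1]].

[[1, 0, 0], [15, 1, 0], [10, 5, 1]]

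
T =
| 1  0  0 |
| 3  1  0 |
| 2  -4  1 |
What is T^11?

T = I + N where N = [[0, 0, 0], [3, 0, 0], [2, -4, 0]] is strictly lower-triangular, so N^3 = 0.
(I + N)^11 = I + 11·N + 55·N^2 = [[1, 0, 0], [33, 1, 0], [-638, -44, 1]].

[[1, 0, 0], [33, 1, 0], [-638, -44, 1]]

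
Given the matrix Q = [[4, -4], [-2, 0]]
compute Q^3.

Q^2 = [[24, -16], [-8, 8]]
Q^3 = [[128, -96], [-48, 32]]

[[128, -96], [-48, 32]]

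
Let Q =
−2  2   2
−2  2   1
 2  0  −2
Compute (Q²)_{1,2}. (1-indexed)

0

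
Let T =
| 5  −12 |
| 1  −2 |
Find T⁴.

tr T = 3 and det T = 2, so the characteristic polynomial is λ² − (3)λ + (2) with roots 2 and 1.
Eigenvectors give P = [[4, 3], [1, 1]] with P⁻¹ = [[1, −3], [−1, 4]], and T = P·diag(2, 1)·P⁻¹.
Then T⁴ = P·diag(16, 1)·P⁻¹ = [[64, 3], [16, 1]] · [[1, −3], [−1, 4]] = [[61, −180], [15, −44]].

[[61, −180], [15, −44]]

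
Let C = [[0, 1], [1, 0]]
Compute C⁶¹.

C² = I (check: tr C = 0 and det C = −1), so C⁶¹ = C since 61 is odd.

[[0, 1], [1, 0]]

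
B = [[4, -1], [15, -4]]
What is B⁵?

B² = I (check: tr B = 0 and det B = -1), so B⁵ = B since 5 is odd.

[[4, -1], [15, -4]]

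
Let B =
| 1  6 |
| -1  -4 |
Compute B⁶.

tr B = -3 and det B = 2, so the characteristic polynomial is λ² − (-3)λ + (2) with roots -1 and -2.
Eigenvectors give P = [[-3, -2], [1, 1]] with P⁻¹ = [[-1, -2], [1, 3]], and B = P·diag(-1, -2)·P⁻¹.
Then B⁶ = P·diag(1, 64)·P⁻¹ = [[-3, -128], [1, 64]] · [[-1, -2], [1, 3]] = [[-125, -378], [63, 190]].

[[-125, -378], [63, 190]]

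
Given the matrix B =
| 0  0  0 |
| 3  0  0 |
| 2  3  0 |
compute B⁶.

[[0, 0, 0], [0, 0, 0], [0, 0, 0]]

B is strictly triangular, hence nilpotent: B³ = 0, so B⁶ = 0.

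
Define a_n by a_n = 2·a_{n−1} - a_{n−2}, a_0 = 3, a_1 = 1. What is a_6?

-9

With companion matrix A = [[2, -1], [1, 0]], [a_n, a_{n−1}]ᵀ = A·[a_{n−1}, a_{n−2}]ᵀ, so [a_6, a_5]ᵀ = A^5·[a_1, a_0]ᵀ.
A^5 = [[6, -5], [5, -4]], giving [a_6, a_5]ᵀ = [[-9], [-7]].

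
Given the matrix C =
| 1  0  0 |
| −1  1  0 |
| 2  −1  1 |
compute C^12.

C = I + N where N = [[0, 0, 0], [−1, 0, 0], [2, −1, 0]] is strictly lower-triangular, so N^3 = 0.
(I + N)^12 = I + 12·N + 66·N^2 = [[1, 0, 0], [−12, 1, 0], [90, −12, 1]].

[[1, 0, 0], [−12, 1, 0], [90, −12, 1]]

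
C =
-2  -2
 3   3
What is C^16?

[[-2, -2], [3, 3]]

C² = C (a projection; rank 1, trace 1), so C^16 = C.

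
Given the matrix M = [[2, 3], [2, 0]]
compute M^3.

M^2 = [[10, 6], [4, 6]]
M^3 = [[32, 30], [20, 12]]

[[32, 30], [20, 12]]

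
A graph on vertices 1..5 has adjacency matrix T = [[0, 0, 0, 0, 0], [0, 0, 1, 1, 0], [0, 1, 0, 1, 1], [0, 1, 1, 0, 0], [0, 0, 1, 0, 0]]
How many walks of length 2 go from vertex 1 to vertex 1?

The number of length-2 walks from vertex 1 to vertex 1 is entry (1,1) of T^2, where T is the adjacency matrix.
T^2 = [[0, 0, 0, 0, 0], [0, 2, 1, 1, 1], [0, 1, 3, 1, 0], [0, 1, 1, 2, 1], [0, 1, 0, 1, 1]]

0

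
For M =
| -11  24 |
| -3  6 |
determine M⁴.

tr M = -5 and det M = 6, so the characteristic polynomial is λ² − (-5)λ + (6) with roots -3 and -2.
Eigenvectors give P = [[3, 8], [1, 3]] with P⁻¹ = [[3, -8], [-1, 3]], and M = P·diag(-3, -2)·P⁻¹.
Then M⁴ = P·diag(81, 16)·P⁻¹ = [[243, 128], [81, 48]] · [[3, -8], [-1, 3]] = [[601, -1560], [195, -504]].

[[601, -1560], [195, -504]]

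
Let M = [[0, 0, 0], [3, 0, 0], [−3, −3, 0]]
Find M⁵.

[[0, 0, 0], [0, 0, 0], [0, 0, 0]]

M is strictly triangular, hence nilpotent: M³ = 0, so M⁵ = 0.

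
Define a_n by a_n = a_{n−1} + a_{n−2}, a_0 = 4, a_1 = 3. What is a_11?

487

With companion matrix B = [[1, 1], [1, 0]], [a_n, a_{n−1}]ᵀ = B·[a_{n−1}, a_{n−2}]ᵀ, so [a_11, a_10]ᵀ = B^10·[a_1, a_0]ᵀ.
B^10 = [[89, 55], [55, 34]], giving [a_11, a_10]ᵀ = [[487], [301]].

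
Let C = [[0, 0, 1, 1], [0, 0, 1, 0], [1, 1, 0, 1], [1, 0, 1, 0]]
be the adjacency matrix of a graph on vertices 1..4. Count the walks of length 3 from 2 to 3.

The number of length-3 walks from vertex 2 to vertex 3 is entry (2,3) of C³, where C is the adjacency matrix.
C² = [[2, 1, 1, 1], [1, 1, 0, 1], [1, 0, 3, 1], [1, 1, 1, 2]]
C³ = [[2, 1, 4, 3], [1, 0, 3, 1], [4, 3, 2, 4], [3, 1, 4, 2]]

3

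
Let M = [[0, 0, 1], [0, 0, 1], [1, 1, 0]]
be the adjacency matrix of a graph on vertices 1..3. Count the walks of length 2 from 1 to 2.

The number of length-2 walks from vertex 1 to vertex 2 is entry (1,2) of M², where M is the adjacency matrix.
M² = [[1, 1, 0], [1, 1, 0], [0, 0, 2]]

1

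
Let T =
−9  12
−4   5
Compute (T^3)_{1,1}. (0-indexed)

77

tr T = −4 and det T = 3, so the characteristic polynomial is λ² − (−4)λ + (3) with roots −1 and −3.
Eigenvectors give P = [[3, −2], [2, −1]] with P⁻¹ = [[−1, 2], [−2, 3]], and T = P·diag(−1, −3)·P⁻¹.
Then T^3 = P·diag(−1, −27)·P⁻¹ = [[−3, 54], [−2, 27]] · [[−1, 2], [−2, 3]] = [[−105, 156], [−52, 77]].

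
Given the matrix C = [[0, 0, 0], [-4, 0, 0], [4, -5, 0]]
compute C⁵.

C is strictly triangular, hence nilpotent: C³ = 0, so C⁵ = 0.

[[0, 0, 0], [0, 0, 0], [0, 0, 0]]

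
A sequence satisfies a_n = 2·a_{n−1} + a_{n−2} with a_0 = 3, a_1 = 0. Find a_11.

7134

With companion matrix C = [[2, 1], [1, 0]], [a_n, a_{n−1}]ᵀ = C·[a_{n−1}, a_{n−2}]ᵀ, so [a_11, a_10]ᵀ = C¹⁰·[a_1, a_0]ᵀ.
C¹⁰ = [[5741, 2378], [2378, 985]], giving [a_11, a_10]ᵀ = [[7134], [2955]].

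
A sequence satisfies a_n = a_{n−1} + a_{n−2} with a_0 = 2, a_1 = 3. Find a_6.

34

With companion matrix A = [[1, 1], [1, 0]], [a_n, a_{n−1}]ᵀ = A·[a_{n−1}, a_{n−2}]ᵀ, so [a_6, a_5]ᵀ = A⁵·[a_1, a_0]ᵀ.
A⁵ = [[8, 5], [5, 3]], giving [a_6, a_5]ᵀ = [[34], [21]].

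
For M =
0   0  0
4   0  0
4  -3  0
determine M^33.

[[0, 0, 0], [0, 0, 0], [0, 0, 0]]

M is strictly triangular, hence nilpotent: M^3 = 0, so M^33 = 0.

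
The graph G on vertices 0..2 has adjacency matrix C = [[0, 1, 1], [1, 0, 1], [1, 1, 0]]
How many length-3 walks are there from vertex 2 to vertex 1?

The number of length-3 walks from vertex 2 to vertex 1 is entry (2,1) of C³, where C is the adjacency matrix.
C² = [[2, 1, 1], [1, 2, 1], [1, 1, 2]]
C³ = [[2, 3, 3], [3, 2, 3], [3, 3, 2]]

3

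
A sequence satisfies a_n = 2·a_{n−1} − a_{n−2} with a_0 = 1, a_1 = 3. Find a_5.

With companion matrix M = [[2, −1], [1, 0]], [a_n, a_{n−1}]ᵀ = M·[a_{n−1}, a_{n−2}]ᵀ, so [a_5, a_4]ᵀ = M^4·[a_1, a_0]ᵀ.
M^4 = [[5, −4], [4, −3]], giving [a_5, a_4]ᵀ = [[11], [9]].

11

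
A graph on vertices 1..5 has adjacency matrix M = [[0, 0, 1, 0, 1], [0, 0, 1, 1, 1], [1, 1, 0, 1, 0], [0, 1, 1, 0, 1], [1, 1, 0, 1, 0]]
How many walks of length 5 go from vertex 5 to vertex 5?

The number of length-5 walks from vertex 5 to vertex 5 is entry (5,5) of M^5, where M is the adjacency matrix.
M^2 = [[2, 2, 0, 2, 0], [2, 3, 1, 2, 1], [0, 1, 3, 1, 3], [2, 2, 1, 3, 1], [0, 1, 3, 1, 3]]
M^3 = [[0, 2, 6, 2, 6], [2, 4, 7, 5, 7], [6, 7, 2, 7, 2], [2, 5, 7, 4, 7], [6, 7, 2, 7, 2]]
M^4 = [[12, 14, 4, 14, 4], [14, 19, 11, 18, 11], [4, 11, 20, 11, 20], [14, 18, 11, 19, 11], [4, 11, 20, 11, 20]]
M^5 = [[8, 22, 40, 22, 40], [22, 40, 51, 41, 51], [40, 51, 26, 51, 26], [22, 41, 51, 40, 51], [40, 51, 26, 51, 26]]

26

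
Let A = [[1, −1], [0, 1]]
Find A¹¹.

A = I + N where N = [[0, −1], [0, 0]] is strictly upper-triangular, so N² = 0.
(I + N)¹¹ = I + 11·N = [[1, −11], [0, 1]].

[[1, −11], [0, 1]]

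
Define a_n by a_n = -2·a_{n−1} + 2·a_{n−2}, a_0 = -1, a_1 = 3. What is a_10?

-24960

With companion matrix A = [[-2, 2], [1, 0]], [a_n, a_{n−1}]ᵀ = A·[a_{n−1}, a_{n−2}]ᵀ, so [a_10, a_9]ᵀ = A^9·[a_1, a_0]ᵀ.
A^9 = [[-6688, 4896], [2448, -1792]], giving [a_10, a_9]ᵀ = [[-24960], [9136]].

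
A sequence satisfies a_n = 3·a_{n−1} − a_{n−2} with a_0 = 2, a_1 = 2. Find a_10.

8362

With companion matrix T = [[3, −1], [1, 0]], [a_n, a_{n−1}]ᵀ = T·[a_{n−1}, a_{n−2}]ᵀ, so [a_10, a_9]ᵀ = T⁹·[a_1, a_0]ᵀ.
T⁹ = [[6765, −2584], [2584, −987]], giving [a_10, a_9]ᵀ = [[8362], [3194]].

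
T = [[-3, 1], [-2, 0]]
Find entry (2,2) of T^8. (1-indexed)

tr T = -3 and det T = 2, so the characteristic polynomial is λ² − (-3)λ + (2) with roots -2 and -1.
Eigenvectors give P = [[-1, 1], [-1, 2]] with P⁻¹ = [[-2, 1], [-1, 1]], and T = P·diag(-2, -1)·P⁻¹.
Then T^8 = P·diag(256, 1)·P⁻¹ = [[-256, 1], [-256, 2]] · [[-2, 1], [-1, 1]] = [[511, -255], [510, -254]].

-254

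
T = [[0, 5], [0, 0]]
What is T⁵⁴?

[[0, 0], [0, 0]]

T is strictly triangular, hence nilpotent: T² = 0, so T⁵⁴ = 0.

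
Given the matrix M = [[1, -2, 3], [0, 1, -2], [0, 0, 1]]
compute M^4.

M = I + N where N = [[0, -2, 3], [0, 0, -2], [0, 0, 0]] is strictly upper-triangular, so N^3 = 0.
(I + N)^4 = I + 4·N + 6·N^2 = [[1, -8, 36], [0, 1, -8], [0, 0, 1]].

[[1, -8, 36], [0, 1, -8], [0, 0, 1]]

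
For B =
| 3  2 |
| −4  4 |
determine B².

[[1, 14], [−28, 8]]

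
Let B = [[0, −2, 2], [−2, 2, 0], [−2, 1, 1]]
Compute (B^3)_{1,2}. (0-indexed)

−12

B^2 = [[0, −2, 2], [−4, 8, −4], [−4, 7, −3]]
B^3 = [[0, −2, 2], [−8, 20, −12], [−8, 19, −11]]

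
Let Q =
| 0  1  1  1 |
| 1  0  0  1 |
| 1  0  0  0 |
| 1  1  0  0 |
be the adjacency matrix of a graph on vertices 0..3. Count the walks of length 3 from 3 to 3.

The number of length-3 walks from vertex 3 to vertex 3 is entry (3,3) of Q^3, where Q is the adjacency matrix.
Q^2 = [[3, 1, 0, 1], [1, 2, 1, 1], [0, 1, 1, 1], [1, 1, 1, 2]]
Q^3 = [[2, 4, 3, 4], [4, 2, 1, 3], [3, 1, 0, 1], [4, 3, 1, 2]]

2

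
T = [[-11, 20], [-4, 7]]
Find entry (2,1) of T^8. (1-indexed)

13120

tr T = -4 and det T = 3, so the characteristic polynomial is λ² − (-4)λ + (3) with roots -1 and -3.
Eigenvectors give P = [[2, -5], [1, -2]] with P⁻¹ = [[-2, 5], [-1, 2]], and T = P·diag(-1, -3)·P⁻¹.
Then T^8 = P·diag(1, 6561)·P⁻¹ = [[2, -32805], [1, -13122]] · [[-2, 5], [-1, 2]] = [[32801, -65600], [13120, -26239]].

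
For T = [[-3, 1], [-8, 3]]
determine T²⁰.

T² = I (check: tr T = 0 and det T = -1), so T²⁰ = I since 20 is even.

[[1, 0], [0, 1]]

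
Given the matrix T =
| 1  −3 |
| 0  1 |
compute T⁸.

[[1, −24], [0, 1]]

T = I + N where N = [[0, −3], [0, 0]] is strictly upper-triangular, so N² = 0.
(I + N)⁸ = I + 8·N = [[1, −24], [0, 1]].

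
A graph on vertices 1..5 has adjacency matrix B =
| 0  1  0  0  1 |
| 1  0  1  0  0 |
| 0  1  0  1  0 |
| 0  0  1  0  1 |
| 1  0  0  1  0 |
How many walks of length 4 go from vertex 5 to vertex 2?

The number of length-4 walks from vertex 5 to vertex 2 is entry (5,2) of B⁴, where B is the adjacency matrix.
B² = [[2, 0, 1, 1, 0], [0, 2, 0, 1, 1], [1, 0, 2, 0, 1], [1, 1, 0, 2, 0], [0, 1, 1, 0, 2]]
B³ = [[0, 3, 1, 1, 3], [3, 0, 3, 1, 1], [1, 3, 0, 3, 1], [1, 1, 3, 0, 3], [3, 1, 1, 3, 0]]
B⁴ = [[6, 1, 4, 4, 1], [1, 6, 1, 4, 4], [4, 1, 6, 1, 4], [4, 4, 1, 6, 1], [1, 4, 4, 1, 6]]

4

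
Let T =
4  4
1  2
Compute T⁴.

[[544, 672], [168, 208]]

T² = [[20, 24], [6, 8]]
T³ = [[104, 128], [32, 40]]
T⁴ = [[544, 672], [168, 208]]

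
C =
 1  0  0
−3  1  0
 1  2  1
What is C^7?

C = I + N where N = [[0, 0, 0], [−3, 0, 0], [1, 2, 0]] is strictly lower-triangular, so N^3 = 0.
(I + N)^7 = I + 7·N + 21·N^2 = [[1, 0, 0], [−21, 1, 0], [−119, 14, 1]].

[[1, 0, 0], [−21, 1, 0], [−119, 14, 1]]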